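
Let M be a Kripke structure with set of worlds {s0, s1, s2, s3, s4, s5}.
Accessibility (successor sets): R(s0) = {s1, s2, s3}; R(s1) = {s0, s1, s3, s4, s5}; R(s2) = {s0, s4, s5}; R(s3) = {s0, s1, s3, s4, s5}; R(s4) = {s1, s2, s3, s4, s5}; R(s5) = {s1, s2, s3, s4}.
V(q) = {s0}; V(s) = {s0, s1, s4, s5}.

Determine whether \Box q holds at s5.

No

At s5: \Box q requires q at every successor {s1, s2, s3, s4}.
  q fails at s1, so \Box q is false at s5.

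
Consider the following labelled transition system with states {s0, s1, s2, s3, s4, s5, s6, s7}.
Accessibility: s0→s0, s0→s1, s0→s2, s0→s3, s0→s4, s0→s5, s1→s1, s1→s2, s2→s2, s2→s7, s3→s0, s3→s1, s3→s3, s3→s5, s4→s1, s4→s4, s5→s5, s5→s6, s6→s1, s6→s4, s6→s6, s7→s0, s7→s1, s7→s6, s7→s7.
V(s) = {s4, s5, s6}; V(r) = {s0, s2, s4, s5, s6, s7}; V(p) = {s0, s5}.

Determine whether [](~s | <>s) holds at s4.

Yes

At s4: [](~s | <>s) requires ~s | <>s at every successor {s1, s4}.
    At s1: ~s is true, <>s is false, so ~s | <>s is true.
      At s1: <>s requires s at some successor in {s1, s2}.
        At s1: s is false.
        At s2: s is false.
      So <>s is false at s1.
    At s4: ~s is false, <>s is true, so ~s | <>s is true.
      At s4: <>s requires s at some successor in {s1, s4}.
        s holds at s4, so <>s is true at s4.
So [](~s | <>s) is true at s4.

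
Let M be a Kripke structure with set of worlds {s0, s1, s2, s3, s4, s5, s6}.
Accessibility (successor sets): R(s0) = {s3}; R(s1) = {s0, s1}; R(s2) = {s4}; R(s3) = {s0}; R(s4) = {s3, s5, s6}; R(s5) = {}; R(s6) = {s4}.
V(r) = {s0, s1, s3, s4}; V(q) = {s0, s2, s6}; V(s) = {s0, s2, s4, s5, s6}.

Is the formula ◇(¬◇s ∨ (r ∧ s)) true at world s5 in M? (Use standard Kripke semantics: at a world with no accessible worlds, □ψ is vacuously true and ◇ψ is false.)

At s5: no accessible worlds, so ◇(¬◇s ∨ (r ∧ s)) is false.

No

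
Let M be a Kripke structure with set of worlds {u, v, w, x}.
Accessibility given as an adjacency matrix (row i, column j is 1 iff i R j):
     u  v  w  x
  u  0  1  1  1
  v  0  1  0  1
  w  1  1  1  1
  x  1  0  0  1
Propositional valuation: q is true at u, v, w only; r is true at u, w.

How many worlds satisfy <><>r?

4

Let φ = <><>r. Evaluate φ at each world:
  u (successors {v, w, x}): φ is true.
  v (successors {v, x}): φ is true.
  w (successors {u, v, w, x}): φ is true.
  x (successors {u, x}): φ is true.
For instance, at v:
  At v: <><>r requires <>r at some successor in {v, x}.
    <>r holds at x, so <><>r is true at v.
      At x: <>r requires r at some successor in {u, x}.
        r holds at u, so <>r is true at x.
Satisfying worlds: {u, v, w, x}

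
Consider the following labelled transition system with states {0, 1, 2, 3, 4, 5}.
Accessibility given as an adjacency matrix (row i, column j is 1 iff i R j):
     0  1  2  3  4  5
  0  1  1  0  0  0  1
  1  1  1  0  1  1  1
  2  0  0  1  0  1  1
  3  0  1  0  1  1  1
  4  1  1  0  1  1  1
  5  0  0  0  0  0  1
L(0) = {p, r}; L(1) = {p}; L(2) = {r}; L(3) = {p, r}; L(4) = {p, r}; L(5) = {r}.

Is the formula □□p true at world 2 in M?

No

At 2: □□p requires □p at every successor {2, 4, 5}.
  □p fails at 2, so □□p is false at 2.
    At 2: □p requires p at every successor {2, 4, 5}.
      p fails at 2, so □p is false at 2.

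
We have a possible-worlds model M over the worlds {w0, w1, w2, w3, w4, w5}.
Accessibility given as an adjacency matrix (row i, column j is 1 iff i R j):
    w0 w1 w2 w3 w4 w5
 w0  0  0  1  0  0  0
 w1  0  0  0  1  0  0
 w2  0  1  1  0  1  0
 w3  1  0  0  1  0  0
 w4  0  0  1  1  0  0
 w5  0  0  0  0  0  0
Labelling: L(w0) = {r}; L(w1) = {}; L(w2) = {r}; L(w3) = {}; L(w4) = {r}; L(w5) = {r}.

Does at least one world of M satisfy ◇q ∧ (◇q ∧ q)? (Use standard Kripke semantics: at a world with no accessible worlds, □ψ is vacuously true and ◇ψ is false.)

Let φ = ◇q ∧ (◇q ∧ q). Evaluate φ at each world:
  w0 (successors {w2}): φ is false.
  w1 (successors {w3}): φ is false.
  w2 (successors {w1, w2, w4}): φ is false.
  w3 (successors {w0, w3}): φ is false.
  w4 (successors {w2, w3}): φ is false.
  w5 (successors ∅): φ is false.
For instance, at w3:
  At w3: ◇q is false, ◇q ∧ q is false, so ◇q ∧ (◇q ∧ q) is false.
    At w3: ◇q requires q at some successor in {w0, w3}.
      At w0: q is false.
      At w3: q is false.
    So ◇q is false at w3.
    At w3: ◇q is false, q is false, so ◇q ∧ q is false.
      At w3: ◇q requires q at some successor in {w0, w3}.
        At w0: q is false.
        At w3: q is false.
      So ◇q is false at w3.

No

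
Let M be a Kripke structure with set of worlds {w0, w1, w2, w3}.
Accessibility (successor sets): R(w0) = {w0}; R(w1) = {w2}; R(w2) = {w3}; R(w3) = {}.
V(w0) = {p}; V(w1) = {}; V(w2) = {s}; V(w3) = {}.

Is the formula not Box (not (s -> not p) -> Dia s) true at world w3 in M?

No

At w3: Box (not (s -> not p) -> Dia s) is true, so not Box (not (s -> not p) -> Dia s) is false.
  At w3: no accessible worlds, so Box (not (s -> not p) -> Dia s) holds vacuously.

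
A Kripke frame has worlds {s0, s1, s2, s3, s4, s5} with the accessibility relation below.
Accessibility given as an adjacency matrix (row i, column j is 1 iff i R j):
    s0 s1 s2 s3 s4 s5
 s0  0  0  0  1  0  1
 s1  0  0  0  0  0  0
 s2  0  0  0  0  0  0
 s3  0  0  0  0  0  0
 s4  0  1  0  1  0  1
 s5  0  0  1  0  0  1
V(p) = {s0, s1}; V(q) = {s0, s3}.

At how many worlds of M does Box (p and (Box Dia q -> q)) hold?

Let φ = Box (p and (Box Dia q -> q)). Evaluate φ at each world:
  s0 (successors {s3, s5}): φ is false.
  s1 (successors ∅): φ is true.
  s2 (successors ∅): φ is true.
  s3 (successors ∅): φ is true.
  s4 (successors {s1, s3, s5}): φ is false.
  s5 (successors {s2, s5}): φ is false.
For instance, at s5:
  At s5: Box (p and (Box Dia q -> q)) requires p and (Box Dia q -> q) at every successor {s2, s5}.
    p and (Box Dia q -> q) fails at s2, so Box (p and (Box Dia q -> q)) is false at s5.
      At s2: p is false, Box Dia q -> q is false, so p and (Box Dia q -> q) is false.
Satisfying worlds: {s1, s2, s3}

3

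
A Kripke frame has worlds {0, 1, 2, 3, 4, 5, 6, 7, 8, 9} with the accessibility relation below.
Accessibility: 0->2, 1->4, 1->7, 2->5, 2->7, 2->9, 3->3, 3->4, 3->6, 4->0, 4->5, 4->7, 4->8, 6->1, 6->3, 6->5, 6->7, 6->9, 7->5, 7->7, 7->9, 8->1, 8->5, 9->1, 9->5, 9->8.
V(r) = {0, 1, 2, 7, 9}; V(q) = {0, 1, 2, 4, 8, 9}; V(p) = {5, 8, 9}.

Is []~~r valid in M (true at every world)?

Let φ = []~~r. Evaluate φ at each world:
  0 (successors {2}): φ is true.
  1 (successors {4, 7}): φ is false.
  2 (successors {5, 7, 9}): φ is false.
  3 (successors {3, 4, 6}): φ is false.
  4 (successors {0, 5, 7, 8}): φ is false.
  5 (successors ∅): φ is true.
  6 (successors {1, 3, 5, 7, 9}): φ is false.
  7 (successors {5, 7, 9}): φ is false.
  8 (successors {1, 5}): φ is false.
  9 (successors {1, 5, 8}): φ is false.
Detail at 1 (counterexample):
  At 1: []~~r requires ~~r at every successor {4, 7}.
    ~~r fails at 4, so []~~r is false at 1.

No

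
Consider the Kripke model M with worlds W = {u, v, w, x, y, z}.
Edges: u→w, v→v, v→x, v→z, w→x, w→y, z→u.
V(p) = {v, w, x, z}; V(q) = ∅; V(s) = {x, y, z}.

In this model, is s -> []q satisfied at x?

Yes

At x: s is true, []q is true, so s -> []q is true.
  At x: no accessible worlds, so []q holds vacuously.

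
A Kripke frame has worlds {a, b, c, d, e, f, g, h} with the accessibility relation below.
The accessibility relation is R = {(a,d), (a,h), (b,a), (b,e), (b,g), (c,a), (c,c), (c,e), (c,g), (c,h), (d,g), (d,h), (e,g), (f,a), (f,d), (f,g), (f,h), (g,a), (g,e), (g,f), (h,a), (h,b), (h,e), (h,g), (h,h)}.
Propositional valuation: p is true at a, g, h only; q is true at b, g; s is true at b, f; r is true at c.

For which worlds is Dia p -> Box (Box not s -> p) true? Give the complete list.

d, e

Let φ = Dia p -> Box (Box not s -> p). Evaluate φ at each world:
  a (successors {d, h}): φ is false.
  b (successors {a, e, g}): φ is false.
  c (successors {a, c, e, g, h}): φ is false.
  d (successors {g, h}): φ is true.
  e (successors {g}): φ is true.
  f (successors {a, d, g, h}): φ is false.
  g (successors {a, e, f}): φ is false.
  h (successors {a, b, e, g, h}): φ is false.
For instance, at b:
  At b: Dia p is true, Box (Box not s -> p) is false, so Dia p -> Box (Box not s -> p) is false.
    At b: Dia p requires p at some successor in {a, e, g}.
      p holds at a, so Dia p is true at b.
    At b: Box (Box not s -> p) requires Box not s -> p at every successor {a, e, g}.
      Box not s -> p fails at e, so Box (Box not s -> p) is false at b.
Satisfying worlds: {d, e}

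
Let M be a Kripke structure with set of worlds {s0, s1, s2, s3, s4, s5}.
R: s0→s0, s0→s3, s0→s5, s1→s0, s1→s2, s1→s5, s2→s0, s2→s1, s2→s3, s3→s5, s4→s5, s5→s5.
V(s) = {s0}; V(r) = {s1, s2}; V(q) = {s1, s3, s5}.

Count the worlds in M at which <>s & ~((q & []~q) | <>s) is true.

0

Let φ = <>s & ~((q & []~q) | <>s). Evaluate φ at each world:
  s0 (successors {s0, s3, s5}): φ is false.
  s1 (successors {s0, s2, s5}): φ is false.
  s2 (successors {s0, s1, s3}): φ is false.
  s3 (successors {s5}): φ is false.
  s4 (successors {s5}): φ is false.
  s5 (successors {s5}): φ is false.
For instance, at s0:
  At s0: <>s is true, ~((q & []~q) | <>s) is false, so <>s & ~((q & []~q) | <>s) is false.
    At s0: <>s requires s at some successor in {s0, s3, s5}.
      s holds at s0, so <>s is true at s0.
    At s0: (q & []~q) | <>s is true, so ~((q & []~q) | <>s) is false.
      At s0: q & []~q is false, <>s is true, so (q & []~q) | <>s is true.
Satisfying worlds: none.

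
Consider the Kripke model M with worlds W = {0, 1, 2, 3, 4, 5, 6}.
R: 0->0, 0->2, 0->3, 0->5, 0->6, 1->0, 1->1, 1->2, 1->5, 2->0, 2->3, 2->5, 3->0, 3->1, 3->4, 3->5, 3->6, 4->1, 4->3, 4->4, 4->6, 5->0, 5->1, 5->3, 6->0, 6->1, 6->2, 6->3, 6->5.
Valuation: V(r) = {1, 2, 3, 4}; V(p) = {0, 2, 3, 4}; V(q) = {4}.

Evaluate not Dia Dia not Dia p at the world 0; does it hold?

At 0: Dia Dia not Dia p is false, so not Dia Dia not Dia p is true.
  At 0: Dia Dia not Dia p requires Dia not Dia p at some successor in {0, 2, 3, 5, 6}.
    At 0: Dia not Dia p is false.
    At 2: Dia not Dia p is false.
    At 3: Dia not Dia p is false.
    At 5: Dia not Dia p is false.
    At 6: Dia not Dia p is false.
  So Dia Dia not Dia p is false at 0.

Yes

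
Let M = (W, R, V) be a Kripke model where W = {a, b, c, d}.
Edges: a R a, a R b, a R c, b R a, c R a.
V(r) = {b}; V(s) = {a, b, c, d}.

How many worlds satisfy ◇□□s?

Let φ = ◇□□s. Evaluate φ at each world:
  a (successors {a, b, c}): φ is true.
  b (successors {a}): φ is true.
  c (successors {a}): φ is true.
  d (successors ∅): φ is false.
For instance, at b:
  At b: ◇□□s requires □□s at some successor in {a}.
    □□s holds at a, so ◇□□s is true at b.
      At a: □□s requires □s at every successor {a, b, c}.
        At a: □s is true.
        At b: □s is true.
        At c: □s is true.
      So □□s is true at a.
Satisfying worlds: {a, b, c}

3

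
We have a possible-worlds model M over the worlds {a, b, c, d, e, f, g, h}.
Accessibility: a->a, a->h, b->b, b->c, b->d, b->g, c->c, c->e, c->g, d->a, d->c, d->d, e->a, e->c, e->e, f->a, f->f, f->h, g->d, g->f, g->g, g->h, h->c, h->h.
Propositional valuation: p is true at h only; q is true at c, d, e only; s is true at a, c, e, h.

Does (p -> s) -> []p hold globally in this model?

Let φ = (p -> s) -> []p. Evaluate φ at each world:
  a (successors {a, h}): φ is false.
  b (successors {b, c, d, g}): φ is false.
  c (successors {c, e, g}): φ is false.
  d (successors {a, c, d}): φ is false.
  e (successors {a, c, e}): φ is false.
  f (successors {a, f, h}): φ is false.
  g (successors {d, f, g, h}): φ is false.
  h (successors {c, h}): φ is false.
Detail at a (counterexample):
  At a: p -> s is true, []p is false, so (p -> s) -> []p is false.
    At a: []p requires p at every successor {a, h}.
      p fails at a, so []p is false at a.

No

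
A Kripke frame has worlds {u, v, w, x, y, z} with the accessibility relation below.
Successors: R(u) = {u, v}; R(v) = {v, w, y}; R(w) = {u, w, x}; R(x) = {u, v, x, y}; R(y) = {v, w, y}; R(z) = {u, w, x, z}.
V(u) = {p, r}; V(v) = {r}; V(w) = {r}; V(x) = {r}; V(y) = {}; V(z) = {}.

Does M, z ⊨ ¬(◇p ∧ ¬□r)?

No

At z: ◇p ∧ ¬□r is true, so ¬(◇p ∧ ¬□r) is false.
  At z: ◇p is true, ¬□r is true, so ◇p ∧ ¬□r is true.
    At z: ◇p requires p at some successor in {u, w, x, z}.
      p holds at u, so ◇p is true at z.
    At z: □r is false, so ¬□r is true.
      At z: □r requires r at every successor {u, w, x, z}.
        r fails at z, so □r is false at z.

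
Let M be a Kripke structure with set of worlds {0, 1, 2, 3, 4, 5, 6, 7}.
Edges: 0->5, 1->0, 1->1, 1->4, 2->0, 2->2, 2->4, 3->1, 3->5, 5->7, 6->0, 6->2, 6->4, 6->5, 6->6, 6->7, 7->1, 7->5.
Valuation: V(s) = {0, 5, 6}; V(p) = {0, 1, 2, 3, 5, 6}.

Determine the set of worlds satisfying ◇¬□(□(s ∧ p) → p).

1, 2, 3, 6, 7

Let φ = ◇¬□(□(s ∧ p) → p). Evaluate φ at each world:
  0 (successors {5}): φ is false.
  1 (successors {0, 1, 4}): φ is true.
  2 (successors {0, 2, 4}): φ is true.
  3 (successors {1, 5}): φ is true.
  4 (successors ∅): φ is false.
  5 (successors {7}): φ is false.
  6 (successors {0, 2, 4, 5, 6, 7}): φ is true.
  7 (successors {1, 5}): φ is true.
For instance, at 0:
  At 0: ◇¬□(□(s ∧ p) → p) requires ¬□(□(s ∧ p) → p) at some successor in {5}.
    At 5: ¬□(□(s ∧ p) → p) is false.
  So ◇¬□(□(s ∧ p) → p) is false at 0.
Satisfying worlds: {1, 2, 3, 6, 7}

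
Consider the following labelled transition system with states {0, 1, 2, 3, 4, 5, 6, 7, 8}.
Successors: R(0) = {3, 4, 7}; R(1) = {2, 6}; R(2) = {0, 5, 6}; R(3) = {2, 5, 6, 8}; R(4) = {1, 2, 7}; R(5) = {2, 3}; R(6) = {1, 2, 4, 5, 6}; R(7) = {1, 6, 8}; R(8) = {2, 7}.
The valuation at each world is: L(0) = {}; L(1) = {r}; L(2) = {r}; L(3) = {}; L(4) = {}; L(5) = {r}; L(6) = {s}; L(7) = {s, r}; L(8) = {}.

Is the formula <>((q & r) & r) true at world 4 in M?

No

Recall that <>ψ holds at a world iff ψ holds at some accessible world.
At 4: <>((q & r) & r) requires (q & r) & r at some successor in {1, 2, 7}.
  At 1: (q & r) & r is false.
  At 2: (q & r) & r is false.
  At 7: (q & r) & r is false.
So <>((q & r) & r) is false at 4.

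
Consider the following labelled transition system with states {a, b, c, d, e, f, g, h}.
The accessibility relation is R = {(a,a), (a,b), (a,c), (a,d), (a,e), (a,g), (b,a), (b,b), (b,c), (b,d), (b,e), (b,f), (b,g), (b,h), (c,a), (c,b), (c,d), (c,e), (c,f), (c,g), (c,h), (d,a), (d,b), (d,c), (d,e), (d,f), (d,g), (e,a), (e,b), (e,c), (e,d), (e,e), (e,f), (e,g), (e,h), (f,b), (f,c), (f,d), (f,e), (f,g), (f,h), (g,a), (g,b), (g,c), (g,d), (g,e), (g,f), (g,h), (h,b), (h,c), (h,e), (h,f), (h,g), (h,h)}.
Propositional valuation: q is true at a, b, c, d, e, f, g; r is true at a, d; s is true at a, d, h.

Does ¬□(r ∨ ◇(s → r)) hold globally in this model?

No

Let φ = ¬□(r ∨ ◇(s → r)). Evaluate φ at each world:
  a (successors {a, b, c, d, e, g}): φ is false.
  b (successors {a, b, c, d, e, f, g, h}): φ is false.
  c (successors {a, b, d, e, f, g, h}): φ is false.
  d (successors {a, b, c, e, f, g}): φ is false.
  e (successors {a, b, c, d, e, f, g, h}): φ is false.
  f (successors {b, c, d, e, g, h}): φ is false.
  g (successors {a, b, c, d, e, f, h}): φ is false.
  h (successors {b, c, e, f, g, h}): φ is false.
Detail at a (counterexample):
  At a: □(r ∨ ◇(s → r)) is true, so ¬□(r ∨ ◇(s → r)) is false.
    At a: □(r ∨ ◇(s → r)) requires r ∨ ◇(s → r) at every successor {a, b, c, d, e, g}.
      At a: r ∨ ◇(s → r) is true.
      At b: r ∨ ◇(s → r) is true.
      At c: r ∨ ◇(s → r) is true.
      At d: r ∨ ◇(s → r) is true.
      At e: r ∨ ◇(s → r) is true.
      At g: r ∨ ◇(s → r) is true.
    So □(r ∨ ◇(s → r)) is true at a.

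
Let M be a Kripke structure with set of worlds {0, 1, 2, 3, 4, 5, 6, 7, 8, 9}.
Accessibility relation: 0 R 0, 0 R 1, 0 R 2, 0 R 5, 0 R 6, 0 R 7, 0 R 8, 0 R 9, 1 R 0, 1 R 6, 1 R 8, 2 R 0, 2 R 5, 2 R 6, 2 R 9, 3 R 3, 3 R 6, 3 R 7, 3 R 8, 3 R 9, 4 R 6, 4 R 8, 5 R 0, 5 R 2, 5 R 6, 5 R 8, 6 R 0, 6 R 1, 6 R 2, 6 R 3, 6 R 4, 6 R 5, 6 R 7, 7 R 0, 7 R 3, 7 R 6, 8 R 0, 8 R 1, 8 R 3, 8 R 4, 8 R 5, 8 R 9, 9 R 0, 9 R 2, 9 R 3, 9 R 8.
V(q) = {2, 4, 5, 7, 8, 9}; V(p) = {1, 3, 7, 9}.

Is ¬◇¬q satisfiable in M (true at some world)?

Let φ = ¬◇¬q. Evaluate φ at each world:
  0 (successors {0, 1, 2, 5, 6, 7, 8, 9}): φ is false.
  1 (successors {0, 6, 8}): φ is false.
  2 (successors {0, 5, 6, 9}): φ is false.
  3 (successors {3, 6, 7, 8, 9}): φ is false.
  4 (successors {6, 8}): φ is false.
  5 (successors {0, 2, 6, 8}): φ is false.
  6 (successors {0, 1, 2, 3, 4, 5, 7}): φ is false.
  7 (successors {0, 3, 6}): φ is false.
  8 (successors {0, 1, 3, 4, 5, 9}): φ is false.
  9 (successors {0, 2, 3, 8}): φ is false.
For instance, at 7:
  At 7: ◇¬q is true, so ¬◇¬q is false.
    At 7: ◇¬q requires ¬q at some successor in {0, 3, 6}.
      ¬q holds at 0, so ◇¬q is true at 7.

No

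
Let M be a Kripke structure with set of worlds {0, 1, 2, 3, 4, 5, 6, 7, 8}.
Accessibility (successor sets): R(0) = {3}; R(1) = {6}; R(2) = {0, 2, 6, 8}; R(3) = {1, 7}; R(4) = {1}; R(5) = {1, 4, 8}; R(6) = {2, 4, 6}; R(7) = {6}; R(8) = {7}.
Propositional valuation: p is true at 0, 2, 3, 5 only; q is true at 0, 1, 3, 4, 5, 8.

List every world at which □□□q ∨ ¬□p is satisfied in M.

Let φ = □□□q ∨ ¬□p. Evaluate φ at each world:
  0 (successors {3}): φ is false.
  1 (successors {6}): φ is true.
  2 (successors {0, 2, 6, 8}): φ is true.
  3 (successors {1, 7}): φ is true.
  4 (successors {1}): φ is true.
  5 (successors {1, 4, 8}): φ is true.
  6 (successors {2, 4, 6}): φ is true.
  7 (successors {6}): φ is true.
  8 (successors {7}): φ is true.
For instance, at 3:
  At 3: □□□q is false, ¬□p is true, so □□□q ∨ ¬□p is true.
    At 3: □□□q requires □□q at every successor {1, 7}.
      □□q fails at 1, so □□□q is false at 3.
    At 3: □p is false, so ¬□p is true.
      At 3: □p requires p at every successor {1, 7}.
        p fails at 1, so □p is false at 3.
Satisfying worlds: {1, 2, 3, 4, 5, 6, 7, 8}

1, 2, 3, 4, 5, 6, 7, 8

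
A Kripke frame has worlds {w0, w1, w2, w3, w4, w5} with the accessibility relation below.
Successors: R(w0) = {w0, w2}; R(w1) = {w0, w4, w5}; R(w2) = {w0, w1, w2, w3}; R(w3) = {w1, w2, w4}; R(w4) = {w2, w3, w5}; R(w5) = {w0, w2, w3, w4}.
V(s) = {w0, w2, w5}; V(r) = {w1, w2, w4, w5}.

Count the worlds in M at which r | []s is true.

5

Let φ = r | []s. Evaluate φ at each world:
  w0 (successors {w0, w2}): φ is true.
  w1 (successors {w0, w4, w5}): φ is true.
  w2 (successors {w0, w1, w2, w3}): φ is true.
  w3 (successors {w1, w2, w4}): φ is false.
  w4 (successors {w2, w3, w5}): φ is true.
  w5 (successors {w0, w2, w3, w4}): φ is true.
For instance, at w5:
  At w5: r is true, []s is false, so r | []s is true.
    At w5: []s requires s at every successor {w0, w2, w3, w4}.
      s fails at w3, so []s is false at w5.
Satisfying worlds: {w0, w1, w2, w4, w5}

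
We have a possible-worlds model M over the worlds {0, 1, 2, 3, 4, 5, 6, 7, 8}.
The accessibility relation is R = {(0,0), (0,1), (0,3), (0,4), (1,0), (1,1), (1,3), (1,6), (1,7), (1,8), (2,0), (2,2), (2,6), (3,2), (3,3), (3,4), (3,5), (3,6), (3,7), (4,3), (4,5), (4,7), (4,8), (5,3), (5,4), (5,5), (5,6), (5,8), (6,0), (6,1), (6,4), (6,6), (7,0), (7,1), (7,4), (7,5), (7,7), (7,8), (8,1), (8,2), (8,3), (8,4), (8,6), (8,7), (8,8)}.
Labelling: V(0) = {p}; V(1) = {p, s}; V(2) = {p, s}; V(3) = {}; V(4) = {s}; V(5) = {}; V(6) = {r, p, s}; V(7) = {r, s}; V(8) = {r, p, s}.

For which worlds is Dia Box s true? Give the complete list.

none

Let φ = Dia Box s. Evaluate φ at each world:
  0 (successors {0, 1, 3, 4}): φ is false.
  1 (successors {0, 1, 3, 6, 7, 8}): φ is false.
  2 (successors {0, 2, 6}): φ is false.
  3 (successors {2, 3, 4, 5, 6, 7}): φ is false.
  4 (successors {3, 5, 7, 8}): φ is false.
  5 (successors {3, 4, 5, 6, 8}): φ is false.
  6 (successors {0, 1, 4, 6}): φ is false.
  7 (successors {0, 1, 4, 5, 7, 8}): φ is false.
  8 (successors {1, 2, 3, 4, 6, 7, 8}): φ is false.
For instance, at 3:
  At 3: Dia Box s requires Box s at some successor in {2, 3, 4, 5, 6, 7}.
    At 2: Box s is false.
    At 3: Box s is false.
    At 4: Box s is false.
    At 5: Box s is false.
    At 6: Box s is false.
    At 7: Box s is false.
  So Dia Box s is false at 3.
Satisfying worlds: none.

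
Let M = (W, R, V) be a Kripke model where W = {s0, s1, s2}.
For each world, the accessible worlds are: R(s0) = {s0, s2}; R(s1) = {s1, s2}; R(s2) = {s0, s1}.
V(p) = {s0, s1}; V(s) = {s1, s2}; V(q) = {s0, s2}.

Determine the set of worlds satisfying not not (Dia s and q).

s0, s2

Let φ = not not (Dia s and q). Evaluate φ at each world:
  s0 (successors {s0, s2}): φ is true.
  s1 (successors {s1, s2}): φ is false.
  s2 (successors {s0, s1}): φ is true.
For instance, at s2:
  At s2: not (Dia s and q) is false, so not not (Dia s and q) is true.
    At s2: Dia s and q is true, so not (Dia s and q) is false.
      At s2: Dia s is true, q is true, so Dia s and q is true.
Satisfying worlds: {s0, s2}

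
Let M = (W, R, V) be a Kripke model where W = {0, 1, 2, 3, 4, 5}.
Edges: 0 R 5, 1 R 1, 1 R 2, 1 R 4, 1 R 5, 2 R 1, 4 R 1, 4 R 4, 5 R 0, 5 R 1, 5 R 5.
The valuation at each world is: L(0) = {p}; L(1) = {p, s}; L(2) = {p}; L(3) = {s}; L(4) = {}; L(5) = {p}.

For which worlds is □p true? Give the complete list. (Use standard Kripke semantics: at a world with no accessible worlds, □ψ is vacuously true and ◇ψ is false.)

Let φ = □p. Evaluate φ at each world:
  0 (successors {5}): φ is true.
  1 (successors {1, 2, 4, 5}): φ is false.
  2 (successors {1}): φ is true.
  3 (successors ∅): φ is true.
  4 (successors {1, 4}): φ is false.
  5 (successors {0, 1, 5}): φ is true.
For instance, at 5:
  At 5: □p requires p at every successor {0, 1, 5}.
    At 0: p is true.
    At 1: p is true.
    At 5: p is true.
  So □p is true at 5.
Satisfying worlds: {0, 2, 3, 5}

0, 2, 3, 5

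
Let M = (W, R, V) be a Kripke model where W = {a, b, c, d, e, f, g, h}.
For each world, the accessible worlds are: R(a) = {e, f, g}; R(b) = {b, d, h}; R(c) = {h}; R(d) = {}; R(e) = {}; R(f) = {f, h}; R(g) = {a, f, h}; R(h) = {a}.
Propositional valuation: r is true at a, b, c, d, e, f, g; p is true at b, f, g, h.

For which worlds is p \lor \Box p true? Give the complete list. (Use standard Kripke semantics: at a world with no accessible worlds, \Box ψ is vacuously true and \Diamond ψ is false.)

Let φ = p \lor \Box p. Evaluate φ at each world:
  a (successors {e, f, g}): φ is false.
  b (successors {b, d, h}): φ is true.
  c (successors {h}): φ is true.
  d (successors ∅): φ is true.
  e (successors ∅): φ is true.
  f (successors {f, h}): φ is true.
  g (successors {a, f, h}): φ is true.
  h (successors {a}): φ is true.
For instance, at h:
  At h: p is true, \Box p is false, so p \lor \Box p is true.
    At h: \Box p requires p at every successor {a}.
      p fails at a, so \Box p is false at h.
Satisfying worlds: {b, c, d, e, f, g, h}

b, c, d, e, f, g, h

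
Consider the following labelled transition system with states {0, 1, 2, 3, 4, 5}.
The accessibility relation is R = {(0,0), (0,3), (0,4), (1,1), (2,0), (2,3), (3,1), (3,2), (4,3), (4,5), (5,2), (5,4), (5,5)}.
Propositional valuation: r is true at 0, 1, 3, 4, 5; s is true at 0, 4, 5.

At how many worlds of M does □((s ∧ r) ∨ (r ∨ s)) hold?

4

Let φ = □((s ∧ r) ∨ (r ∨ s)). Evaluate φ at each world:
  0 (successors {0, 3, 4}): φ is true.
  1 (successors {1}): φ is true.
  2 (successors {0, 3}): φ is true.
  3 (successors {1, 2}): φ is false.
  4 (successors {3, 5}): φ is true.
  5 (successors {2, 4, 5}): φ is false.
For instance, at 4:
  At 4: □((s ∧ r) ∨ (r ∨ s)) requires (s ∧ r) ∨ (r ∨ s) at every successor {3, 5}.
    At 3: (s ∧ r) ∨ (r ∨ s) is true.
    At 5: (s ∧ r) ∨ (r ∨ s) is true.
  So □((s ∧ r) ∨ (r ∨ s)) is true at 4.
Satisfying worlds: {0, 1, 2, 4}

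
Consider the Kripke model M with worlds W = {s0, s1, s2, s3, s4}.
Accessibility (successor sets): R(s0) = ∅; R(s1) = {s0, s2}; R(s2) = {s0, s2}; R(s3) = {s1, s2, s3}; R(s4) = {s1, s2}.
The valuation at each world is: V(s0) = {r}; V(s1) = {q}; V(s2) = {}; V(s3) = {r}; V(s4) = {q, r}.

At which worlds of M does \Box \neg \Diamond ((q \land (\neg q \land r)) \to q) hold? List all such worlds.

Let φ = \Box \neg \Diamond ((q \land (\neg q \land r)) \to q). Evaluate φ at each world:
  s0 (successors ∅): φ is true.
  s1 (successors {s0, s2}): φ is false.
  s2 (successors {s0, s2}): φ is false.
  s3 (successors {s1, s2, s3}): φ is false.
  s4 (successors {s1, s2}): φ is false.
For instance, at s4:
  At s4: \Box \neg \Diamond ((q \land (\neg q \land r)) \to q) requires \neg \Diamond ((q \land (\neg q \land r)) \to q) at every successor {s1, s2}.
    \neg \Diamond ((q \land (\neg q \land r)) \to q) fails at s1, so \Box \neg \Diamond ((q \land (\neg q \land r)) \to q) is false at s4.
      At s1: \Diamond ((q \land (\neg q \land r)) \to q) is true, so \neg \Diamond ((q \land (\neg q \land r)) \to q) is false.
Satisfying worlds: {s0}

s0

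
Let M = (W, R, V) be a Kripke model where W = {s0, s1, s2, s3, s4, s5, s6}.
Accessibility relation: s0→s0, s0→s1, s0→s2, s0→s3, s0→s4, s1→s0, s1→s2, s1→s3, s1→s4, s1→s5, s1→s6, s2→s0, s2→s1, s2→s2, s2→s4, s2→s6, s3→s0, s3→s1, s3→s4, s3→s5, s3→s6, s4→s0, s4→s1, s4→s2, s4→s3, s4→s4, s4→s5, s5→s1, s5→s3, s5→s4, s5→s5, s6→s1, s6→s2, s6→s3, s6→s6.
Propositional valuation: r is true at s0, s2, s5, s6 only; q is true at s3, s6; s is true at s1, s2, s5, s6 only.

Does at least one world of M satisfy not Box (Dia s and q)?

Recall that Box ψ holds at a world iff ψ holds at every accessible world, and Dia ψ holds iff ψ holds at some accessible world.
Let φ = not Box (Dia s and q). Evaluate φ at each world:
  s0 (successors {s0, s1, s2, s3, s4}): φ is true.
  s1 (successors {s0, s2, s3, s4, s5, s6}): φ is true.
  s2 (successors {s0, s1, s2, s4, s6}): φ is true.
  s3 (successors {s0, s1, s4, s5, s6}): φ is true.
  s4 (successors {s0, s1, s2, s3, s4, s5}): φ is true.
  s5 (successors {s1, s3, s4, s5}): φ is true.
  s6 (successors {s1, s2, s3, s6}): φ is true.
Detail at s0 (witness):
  At s0: Box (Dia s and q) is false, so not Box (Dia s and q) is true.
    At s0: Box (Dia s and q) requires Dia s and q at every successor {s0, s1, s2, s3, s4}.
      Dia s and q fails at s0, so Box (Dia s and q) is false at s0.

Yes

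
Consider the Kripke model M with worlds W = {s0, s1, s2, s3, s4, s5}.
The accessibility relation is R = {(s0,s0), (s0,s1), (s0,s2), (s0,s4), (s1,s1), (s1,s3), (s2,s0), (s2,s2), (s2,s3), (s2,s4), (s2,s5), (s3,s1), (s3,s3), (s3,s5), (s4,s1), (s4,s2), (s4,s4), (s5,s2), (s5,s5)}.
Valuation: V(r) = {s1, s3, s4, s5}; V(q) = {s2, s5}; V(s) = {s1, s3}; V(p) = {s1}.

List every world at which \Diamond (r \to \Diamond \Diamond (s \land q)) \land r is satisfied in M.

s4, s5

Let φ = \Diamond (r \to \Diamond \Diamond (s \land q)) \land r. Evaluate φ at each world:
  s0 (successors {s0, s1, s2, s4}): φ is false.
  s1 (successors {s1, s3}): φ is false.
  s2 (successors {s0, s2, s3, s4, s5}): φ is false.
  s3 (successors {s1, s3, s5}): φ is false.
  s4 (successors {s1, s2, s4}): φ is true.
  s5 (successors {s2, s5}): φ is true.
For instance, at s1:
  At s1: \Diamond (r \to \Diamond \Diamond (s \land q)) is false, r is true, so \Diamond (r \to \Diamond \Diamond (s \land q)) \land r is false.
    At s1: \Diamond (r \to \Diamond \Diamond (s \land q)) requires r \to \Diamond \Diamond (s \land q) at some successor in {s1, s3}.
      At s1: r \to \Diamond \Diamond (s \land q) is false.
      At s3: r \to \Diamond \Diamond (s \land q) is false.
    So \Diamond (r \to \Diamond \Diamond (s \land q)) is false at s1.
Satisfying worlds: {s4, s5}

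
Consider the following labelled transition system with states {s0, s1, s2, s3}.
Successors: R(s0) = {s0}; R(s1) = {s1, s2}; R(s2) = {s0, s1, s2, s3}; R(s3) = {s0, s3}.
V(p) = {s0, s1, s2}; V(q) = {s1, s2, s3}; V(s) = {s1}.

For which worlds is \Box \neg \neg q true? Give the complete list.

Let φ = \Box \neg \neg q. Evaluate φ at each world:
  s0 (successors {s0}): φ is false.
  s1 (successors {s1, s2}): φ is true.
  s2 (successors {s0, s1, s2, s3}): φ is false.
  s3 (successors {s0, s3}): φ is false.
For instance, at s1:
  At s1: \Box \neg \neg q requires \neg \neg q at every successor {s1, s2}.
    At s1: \neg \neg q is true.
    At s2: \neg \neg q is true.
  So \Box \neg \neg q is true at s1.
Satisfying worlds: {s1}

s1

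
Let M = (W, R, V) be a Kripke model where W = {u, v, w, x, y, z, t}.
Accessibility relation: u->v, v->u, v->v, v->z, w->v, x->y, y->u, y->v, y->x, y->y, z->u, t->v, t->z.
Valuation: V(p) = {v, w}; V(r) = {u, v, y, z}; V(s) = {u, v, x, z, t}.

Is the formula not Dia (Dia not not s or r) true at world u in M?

No

At u: Dia (Dia not not s or r) is true, so not Dia (Dia not not s or r) is false.
  At u: Dia (Dia not not s or r) requires Dia not not s or r at some successor in {v}.
    Dia not not s or r holds at v, so Dia (Dia not not s or r) is true at u.
      At v: Dia not not s is true, r is true, so Dia not not s or r is true.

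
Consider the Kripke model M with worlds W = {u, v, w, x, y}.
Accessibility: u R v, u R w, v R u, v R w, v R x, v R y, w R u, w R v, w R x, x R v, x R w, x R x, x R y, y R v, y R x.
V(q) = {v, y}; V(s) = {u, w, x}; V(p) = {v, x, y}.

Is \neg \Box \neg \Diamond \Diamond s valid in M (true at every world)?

Yes

Let φ = \neg \Box \neg \Diamond \Diamond s. Evaluate φ at each world:
  u (successors {v, w}): φ is true.
  v (successors {u, w, x, y}): φ is true.
  w (successors {u, v, x}): φ is true.
  x (successors {v, w, x, y}): φ is true.
  y (successors {v, x}): φ is true.
For instance, at w:
  At w: \Box \neg \Diamond \Diamond s is false, so \neg \Box \neg \Diamond \Diamond s is true.
    At w: \Box \neg \Diamond \Diamond s requires \neg \Diamond \Diamond s at every successor {u, v, x}.
      \neg \Diamond \Diamond s fails at u, so \Box \neg \Diamond \Diamond s is false at w.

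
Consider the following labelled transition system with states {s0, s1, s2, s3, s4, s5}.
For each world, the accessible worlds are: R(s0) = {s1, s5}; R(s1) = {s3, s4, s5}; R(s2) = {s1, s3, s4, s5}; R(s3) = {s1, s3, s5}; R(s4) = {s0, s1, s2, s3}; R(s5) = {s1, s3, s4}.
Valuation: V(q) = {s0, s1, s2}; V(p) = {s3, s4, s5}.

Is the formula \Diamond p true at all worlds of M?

Yes

Let φ = \Diamond p. Evaluate φ at each world:
  s0 (successors {s1, s5}): φ is true.
  s1 (successors {s3, s4, s5}): φ is true.
  s2 (successors {s1, s3, s4, s5}): φ is true.
  s3 (successors {s1, s3, s5}): φ is true.
  s4 (successors {s0, s1, s2, s3}): φ is true.
  s5 (successors {s1, s3, s4}): φ is true.
For instance, at s5:
  At s5: \Diamond p requires p at some successor in {s1, s3, s4}.
    p holds at s3, so \Diamond p is true at s5.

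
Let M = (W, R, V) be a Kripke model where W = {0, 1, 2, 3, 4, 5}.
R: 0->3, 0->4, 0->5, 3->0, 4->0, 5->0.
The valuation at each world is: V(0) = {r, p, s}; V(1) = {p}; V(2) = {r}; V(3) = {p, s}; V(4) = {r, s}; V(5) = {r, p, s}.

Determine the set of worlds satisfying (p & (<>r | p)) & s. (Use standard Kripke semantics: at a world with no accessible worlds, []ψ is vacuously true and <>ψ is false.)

0, 3, 5

Let φ = (p & (<>r | p)) & s. Evaluate φ at each world:
  0 (successors {3, 4, 5}): φ is true.
  1 (successors ∅): φ is false.
  2 (successors ∅): φ is false.
  3 (successors {0}): φ is true.
  4 (successors {0}): φ is false.
  5 (successors {0}): φ is true.
For instance, at 3:
  At 3: p & (<>r | p) is true, s is true, so (p & (<>r | p)) & s is true.
    At 3: p is true, <>r | p is true, so p & (<>r | p) is true.
      At 3: <>r is true, p is true, so <>r | p is true.
Satisfying worlds: {0, 3, 5}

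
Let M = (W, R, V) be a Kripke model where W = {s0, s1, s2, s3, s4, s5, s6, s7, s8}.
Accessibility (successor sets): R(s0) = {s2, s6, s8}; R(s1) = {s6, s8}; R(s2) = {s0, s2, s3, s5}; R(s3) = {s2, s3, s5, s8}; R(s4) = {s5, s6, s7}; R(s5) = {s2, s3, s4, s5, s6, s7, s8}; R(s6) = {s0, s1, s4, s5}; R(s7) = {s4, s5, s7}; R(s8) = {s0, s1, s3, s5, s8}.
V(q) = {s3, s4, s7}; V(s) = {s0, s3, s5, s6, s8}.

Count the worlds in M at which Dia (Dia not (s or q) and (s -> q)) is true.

Let φ = Dia (Dia not (s or q) and (s -> q)). Evaluate φ at each world:
  s0 (successors {s2, s6, s8}): φ is true.
  s1 (successors {s6, s8}): φ is false.
  s2 (successors {s0, s2, s3, s5}): φ is true.
  s3 (successors {s2, s3, s5, s8}): φ is true.
  s4 (successors {s5, s6, s7}): φ is false.
  s5 (successors {s2, s3, s4, s5, s6, s7, s8}): φ is true.
  s6 (successors {s0, s1, s4, s5}): φ is false.
  s7 (successors {s4, s5, s7}): φ is false.
  s8 (successors {s0, s1, s3, s5, s8}): φ is true.
For instance, at s4:
  At s4: Dia (Dia not (s or q) and (s -> q)) requires Dia not (s or q) and (s -> q) at some successor in {s5, s6, s7}.
    At s5: Dia not (s or q) and (s -> q) is false.
    At s6: Dia not (s or q) and (s -> q) is false.
    At s7: Dia not (s or q) and (s -> q) is false.
  So Dia (Dia not (s or q) and (s -> q)) is false at s4.
Satisfying worlds: {s0, s2, s3, s5, s8}

5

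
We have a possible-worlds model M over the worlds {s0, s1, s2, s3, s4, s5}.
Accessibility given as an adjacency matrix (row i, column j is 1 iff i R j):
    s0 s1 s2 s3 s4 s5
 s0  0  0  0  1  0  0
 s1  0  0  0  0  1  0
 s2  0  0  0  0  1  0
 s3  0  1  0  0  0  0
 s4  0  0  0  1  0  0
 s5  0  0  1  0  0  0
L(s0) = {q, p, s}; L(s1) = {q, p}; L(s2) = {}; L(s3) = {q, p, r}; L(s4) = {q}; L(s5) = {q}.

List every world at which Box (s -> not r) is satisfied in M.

Recall that Box ψ holds at a world iff ψ holds at every accessible world, and Dia ψ holds iff ψ holds at some accessible world.
Let φ = Box (s -> not r). Evaluate φ at each world:
  s0 (successors {s3}): φ is true.
  s1 (successors {s4}): φ is true.
  s2 (successors {s4}): φ is true.
  s3 (successors {s1}): φ is true.
  s4 (successors {s3}): φ is true.
  s5 (successors {s2}): φ is true.
For instance, at s4:
  At s4: Box (s -> not r) requires s -> not r at every successor {s3}.
    At s3: s -> not r is true.
  So Box (s -> not r) is true at s4.
Satisfying worlds: {s0, s1, s2, s3, s4, s5}

s0, s1, s2, s3, s4, s5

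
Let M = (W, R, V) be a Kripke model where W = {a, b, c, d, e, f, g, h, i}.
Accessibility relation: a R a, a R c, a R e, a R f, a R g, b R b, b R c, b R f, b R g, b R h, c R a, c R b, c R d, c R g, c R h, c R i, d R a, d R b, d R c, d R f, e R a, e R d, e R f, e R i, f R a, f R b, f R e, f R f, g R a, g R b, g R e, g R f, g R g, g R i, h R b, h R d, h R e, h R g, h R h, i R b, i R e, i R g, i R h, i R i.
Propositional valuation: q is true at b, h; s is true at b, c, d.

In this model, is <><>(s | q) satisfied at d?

Yes

At d: <><>(s | q) requires <>(s | q) at some successor in {a, b, c, f}.
  <>(s | q) holds at a, so <><>(s | q) is true at d.
    At a: <>(s | q) requires s | q at some successor in {a, c, e, f, g}.
      s | q holds at c, so <>(s | q) is true at a.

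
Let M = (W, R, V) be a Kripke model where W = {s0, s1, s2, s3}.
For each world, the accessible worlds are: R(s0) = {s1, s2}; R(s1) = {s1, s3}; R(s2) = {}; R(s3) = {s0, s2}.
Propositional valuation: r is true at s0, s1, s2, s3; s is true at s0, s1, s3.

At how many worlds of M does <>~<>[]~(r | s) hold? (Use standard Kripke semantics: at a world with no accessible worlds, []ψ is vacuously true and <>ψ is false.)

Let φ = <>~<>[]~(r | s). Evaluate φ at each world:
  s0 (successors {s1, s2}): φ is true.
  s1 (successors {s1, s3}): φ is true.
  s2 (successors ∅): φ is false.
  s3 (successors {s0, s2}): φ is true.
For instance, at s3:
  At s3: <>~<>[]~(r | s) requires ~<>[]~(r | s) at some successor in {s0, s2}.
    ~<>[]~(r | s) holds at s2, so <>~<>[]~(r | s) is true at s3.
      At s2: <>[]~(r | s) is false, so ~<>[]~(r | s) is true.
Satisfying worlds: {s0, s1, s3}

3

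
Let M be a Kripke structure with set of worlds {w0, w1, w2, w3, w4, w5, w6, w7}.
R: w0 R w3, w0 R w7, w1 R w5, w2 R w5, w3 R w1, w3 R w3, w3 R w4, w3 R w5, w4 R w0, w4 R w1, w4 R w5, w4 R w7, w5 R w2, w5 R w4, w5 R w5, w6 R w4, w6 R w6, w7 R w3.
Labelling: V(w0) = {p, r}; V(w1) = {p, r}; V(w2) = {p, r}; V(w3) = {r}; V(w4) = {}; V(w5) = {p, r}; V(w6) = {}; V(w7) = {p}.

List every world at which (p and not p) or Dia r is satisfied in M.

Let φ = (p and not p) or Dia r. Evaluate φ at each world:
  w0 (successors {w3, w7}): φ is true.
  w1 (successors {w5}): φ is true.
  w2 (successors {w5}): φ is true.
  w3 (successors {w1, w3, w4, w5}): φ is true.
  w4 (successors {w0, w1, w5, w7}): φ is true.
  w5 (successors {w2, w4, w5}): φ is true.
  w6 (successors {w4, w6}): φ is false.
  w7 (successors {w3}): φ is true.
For instance, at w0:
  At w0: p and not p is false, Dia r is true, so (p and not p) or Dia r is true.
    At w0: Dia r requires r at some successor in {w3, w7}.
      r holds at w3, so Dia r is true at w0.
Satisfying worlds: {w0, w1, w2, w3, w4, w5, w7}

w0, w1, w2, w3, w4, w5, w7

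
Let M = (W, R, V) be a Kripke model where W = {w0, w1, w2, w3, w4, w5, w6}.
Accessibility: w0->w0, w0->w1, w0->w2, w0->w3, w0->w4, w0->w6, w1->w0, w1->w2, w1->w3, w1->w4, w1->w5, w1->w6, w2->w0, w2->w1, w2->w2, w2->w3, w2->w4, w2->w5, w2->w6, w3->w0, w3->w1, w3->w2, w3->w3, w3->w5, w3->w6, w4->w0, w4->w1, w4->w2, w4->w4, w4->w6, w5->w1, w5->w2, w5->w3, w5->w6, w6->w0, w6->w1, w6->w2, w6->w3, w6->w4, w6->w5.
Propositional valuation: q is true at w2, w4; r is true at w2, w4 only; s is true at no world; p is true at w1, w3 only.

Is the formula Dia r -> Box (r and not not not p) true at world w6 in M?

At w6: Dia r is true, Box (r and not not not p) is false, so Dia r -> Box (r and not not not p) is false.
  At w6: Dia r requires r at some successor in {w0, w1, w2, w3, w4, w5}.
    r holds at w2, so Dia r is true at w6.
  At w6: Box (r and not not not p) requires r and not not not p at every successor {w0, w1, w2, w3, w4, w5}.
    r and not not not p fails at w0, so Box (r and not not not p) is false at w6.

No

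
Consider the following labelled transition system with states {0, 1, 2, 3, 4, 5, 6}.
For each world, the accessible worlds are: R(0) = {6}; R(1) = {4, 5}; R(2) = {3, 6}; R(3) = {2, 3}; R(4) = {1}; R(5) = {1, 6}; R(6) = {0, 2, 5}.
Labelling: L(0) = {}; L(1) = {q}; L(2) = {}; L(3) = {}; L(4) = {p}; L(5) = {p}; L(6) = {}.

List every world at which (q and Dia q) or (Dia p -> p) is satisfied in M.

Let φ = (q and Dia q) or (Dia p -> p). Evaluate φ at each world:
  0 (successors {6}): φ is true.
  1 (successors {4, 5}): φ is false.
  2 (successors {3, 6}): φ is true.
  3 (successors {2, 3}): φ is true.
  4 (successors {1}): φ is true.
  5 (successors {1, 6}): φ is true.
  6 (successors {0, 2, 5}): φ is false.
For instance, at 3:
  At 3: q and Dia q is false, Dia p -> p is true, so (q and Dia q) or (Dia p -> p) is true.
    At 3: q is false, Dia q is false, so q and Dia q is false.
      At 3: Dia q requires q at some successor in {2, 3}.
        At 2: q is false.
        At 3: q is false.
      So Dia q is false at 3.
    At 3: Dia p is false, p is false, so Dia p -> p is true.
      At 3: Dia p requires p at some successor in {2, 3}.
        At 2: p is false.
        At 3: p is false.
      So Dia p is false at 3.
Satisfying worlds: {0, 2, 3, 4, 5}

0, 2, 3, 4, 5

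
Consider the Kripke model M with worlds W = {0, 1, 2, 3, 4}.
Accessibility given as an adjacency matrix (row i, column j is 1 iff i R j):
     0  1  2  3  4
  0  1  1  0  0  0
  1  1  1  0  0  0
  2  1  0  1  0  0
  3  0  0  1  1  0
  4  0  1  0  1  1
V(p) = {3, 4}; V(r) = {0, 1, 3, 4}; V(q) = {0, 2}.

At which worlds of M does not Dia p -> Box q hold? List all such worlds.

2, 3, 4

Let φ = not Dia p -> Box q. Evaluate φ at each world:
  0 (successors {0, 1}): φ is false.
  1 (successors {0, 1}): φ is false.
  2 (successors {0, 2}): φ is true.
  3 (successors {2, 3}): φ is true.
  4 (successors {1, 3, 4}): φ is true.
For instance, at 1:
  At 1: not Dia p is true, Box q is false, so not Dia p -> Box q is false.
    At 1: Dia p is false, so not Dia p is true.
      At 1: Dia p requires p at some successor in {0, 1}.
        At 0: p is false.
        At 1: p is false.
      So Dia p is false at 1.
    At 1: Box q requires q at every successor {0, 1}.
      q fails at 1, so Box q is false at 1.
Satisfying worlds: {2, 3, 4}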